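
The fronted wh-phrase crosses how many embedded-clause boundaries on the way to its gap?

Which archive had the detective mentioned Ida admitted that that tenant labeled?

2

"which archive" is extracted from the object of "labeled".
Boundaries crossed, outermost first: [Ø], [that] — 2 in total.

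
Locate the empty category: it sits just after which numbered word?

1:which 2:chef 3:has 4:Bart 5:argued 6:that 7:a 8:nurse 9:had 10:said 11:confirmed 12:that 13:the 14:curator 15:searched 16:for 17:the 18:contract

The displaced element is "which chef" (word 2).
It is linked across 2 clause boundaries (that → Ø).
It functions as the subject of "confirmed", so the gap sits immediately after word 10 ("said").
Base order: Bart has argued that a nurse had said that which chef confirmed that the curator searched for the contract.

10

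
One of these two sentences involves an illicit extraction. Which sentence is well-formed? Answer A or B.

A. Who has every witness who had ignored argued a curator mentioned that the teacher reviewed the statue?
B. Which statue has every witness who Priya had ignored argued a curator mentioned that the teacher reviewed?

In A, the wh-phrase is extracted from inside a complex-NP island (relative clause) (introduced by "who"), which blocks movement.
In B, the extraction path crosses only that-complement boundaries, which are transparent.
So B is grammatical.

B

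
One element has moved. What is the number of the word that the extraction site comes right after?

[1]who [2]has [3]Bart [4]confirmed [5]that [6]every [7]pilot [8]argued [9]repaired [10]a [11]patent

8

The displaced element is "who" (word 1).
It is linked across 2 clause boundaries (that → Ø).
It functions as the subject of "repaired", so the gap sits immediately after word 8 ("argued").
Base order: Bart has confirmed that every pilot argued who repaired a patent.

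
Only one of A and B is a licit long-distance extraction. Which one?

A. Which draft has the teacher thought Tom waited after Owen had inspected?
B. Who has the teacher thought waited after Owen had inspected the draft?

B

In A, the wh-phrase is extracted from inside an adjunct island (introduced by "after"), which blocks movement.
In B, the extraction path crosses only that-complement boundaries, which are transparent.
So B is grammatical.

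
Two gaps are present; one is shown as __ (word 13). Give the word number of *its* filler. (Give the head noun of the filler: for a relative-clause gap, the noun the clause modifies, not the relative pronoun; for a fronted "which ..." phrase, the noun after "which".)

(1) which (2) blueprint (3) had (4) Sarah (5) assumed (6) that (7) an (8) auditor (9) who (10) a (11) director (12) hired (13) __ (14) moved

8

The marked gap is inside the relative clause, the direct object of "hired".
Its filler is the head noun "auditor" (via "who"), at word 8.
(The other dependency links word 2 to a gap after word 14.)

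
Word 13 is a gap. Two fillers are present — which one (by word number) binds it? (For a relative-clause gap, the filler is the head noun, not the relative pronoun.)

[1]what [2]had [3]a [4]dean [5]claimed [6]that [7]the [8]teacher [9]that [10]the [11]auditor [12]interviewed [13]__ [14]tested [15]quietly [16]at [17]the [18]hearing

The marked gap is inside the relative clause, the direct object of "interviewed".
Its filler is the head noun "teacher" (via "that"), at word 8.
(The other dependency links word 1 to a gap after word 14.)

8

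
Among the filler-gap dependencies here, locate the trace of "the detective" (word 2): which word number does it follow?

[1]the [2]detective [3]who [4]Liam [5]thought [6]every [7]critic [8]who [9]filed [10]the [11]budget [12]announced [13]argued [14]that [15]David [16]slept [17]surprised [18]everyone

12

The displaced element is "the detective" (word 2).
It is linked across 2 clause boundaries (Ø → Ø).
It functions as the subject of "argued", so the gap sits immediately after word 12 ("announced").
Base order: Liam thought every critic who filed the budget announced the detective argued that David slept.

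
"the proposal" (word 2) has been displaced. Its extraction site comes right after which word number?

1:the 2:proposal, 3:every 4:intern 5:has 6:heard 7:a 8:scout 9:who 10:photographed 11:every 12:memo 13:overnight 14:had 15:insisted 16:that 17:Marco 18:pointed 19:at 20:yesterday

19

The displaced element is "the proposal" (word 2).
It is linked across 2 clause boundaries (Ø → that).
It functions as the object of the preposition "at" of "pointed", so the gap sits immediately after word 19 ("at").
Base order: Every intern has heard a scout who photographed every memo overnight had insisted that Marco pointed at the proposal yesterday.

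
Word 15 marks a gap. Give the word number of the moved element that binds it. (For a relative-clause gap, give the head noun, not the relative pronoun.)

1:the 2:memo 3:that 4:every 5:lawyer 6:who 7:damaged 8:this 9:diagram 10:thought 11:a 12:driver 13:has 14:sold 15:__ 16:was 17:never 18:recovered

The gap at 15 is the object of "sold", inside a relative clause.
The relative pronoun is "that" (word 3); it is bound by the head noun immediately before it.
Its filler is the head noun "memo", at word 2.

2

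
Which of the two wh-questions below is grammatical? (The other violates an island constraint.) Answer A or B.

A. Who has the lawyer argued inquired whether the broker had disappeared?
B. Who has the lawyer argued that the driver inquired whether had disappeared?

A

In B, the wh-phrase is extracted from inside a wh-island (introduced by "whether"), which blocks movement.
In A, the extraction path crosses only that-complement boundaries, which are transparent.
So A is grammatical.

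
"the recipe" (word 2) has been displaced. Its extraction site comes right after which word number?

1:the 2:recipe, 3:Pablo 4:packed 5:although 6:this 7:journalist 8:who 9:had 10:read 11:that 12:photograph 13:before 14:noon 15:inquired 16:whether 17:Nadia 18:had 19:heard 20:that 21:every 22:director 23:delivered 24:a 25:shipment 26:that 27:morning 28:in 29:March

The displaced element is "the recipe" (word 2).
It functions as the direct object of "packed", so the gap sits immediately after word 4 ("packed").
Base order: Pablo packed the recipe although this journalist who had read that photograph before noon inquired whether Nadia had heard that every director delivered a shipment that morning in March.

4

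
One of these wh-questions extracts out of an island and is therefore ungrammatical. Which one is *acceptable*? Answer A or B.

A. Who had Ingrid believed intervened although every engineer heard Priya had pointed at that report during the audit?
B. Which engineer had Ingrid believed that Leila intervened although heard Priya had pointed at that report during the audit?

In B, the wh-phrase is extracted from inside an adjunct island (introduced by "although"), which blocks movement.
In A, the extraction path crosses only that-complement boundaries, which are transparent.
So A is grammatical.

A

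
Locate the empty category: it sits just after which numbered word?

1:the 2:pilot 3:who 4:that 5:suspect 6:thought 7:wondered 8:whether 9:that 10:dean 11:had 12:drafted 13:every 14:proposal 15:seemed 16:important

The displaced element is "the pilot" (word 2).
It is linked across 1 clause boundary (Ø).
It functions as the subject of "wondered", so the gap sits immediately after word 6 ("thought").
Base order: That suspect thought the pilot wondered whether that dean had drafted every proposal.

6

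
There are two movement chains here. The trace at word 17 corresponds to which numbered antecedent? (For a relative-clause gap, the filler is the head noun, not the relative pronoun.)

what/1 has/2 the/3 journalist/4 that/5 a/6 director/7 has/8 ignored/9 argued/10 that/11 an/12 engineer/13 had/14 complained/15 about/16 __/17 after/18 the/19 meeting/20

The marked gap is the object of the preposition "about" of "complained".
Its filler is the fronted wh-phrase "what", at word 1.
(The other dependency links word 4 to a gap after word 9.)

1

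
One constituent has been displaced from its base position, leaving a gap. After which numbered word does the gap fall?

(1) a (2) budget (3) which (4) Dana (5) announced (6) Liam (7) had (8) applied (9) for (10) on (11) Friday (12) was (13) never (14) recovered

9

The displaced element is "a budget" (word 2).
It is linked across 1 clause boundary (Ø).
It functions as the object of the preposition "for" of "applied", so the gap sits immediately after word 9 ("for").
Base order: Dana announced Liam had applied for a budget on Friday.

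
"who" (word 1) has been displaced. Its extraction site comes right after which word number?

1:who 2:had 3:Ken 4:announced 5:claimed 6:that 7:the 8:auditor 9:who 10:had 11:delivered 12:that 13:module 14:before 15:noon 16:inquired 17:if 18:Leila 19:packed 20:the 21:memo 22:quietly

The displaced element is "who" (word 1).
It is linked across 1 clause boundary (Ø).
It functions as the subject of "claimed", so the gap sits immediately after word 4 ("announced").
Base order: Ken had announced that who claimed that the auditor who had delivered that module before noon inquired if Leila packed the memo quietly.

4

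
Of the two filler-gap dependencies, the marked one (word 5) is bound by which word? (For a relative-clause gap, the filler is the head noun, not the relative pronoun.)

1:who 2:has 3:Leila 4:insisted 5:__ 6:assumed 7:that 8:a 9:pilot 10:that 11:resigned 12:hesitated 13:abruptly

1

The marked gap is the subject of "assumed".
Its filler is the fronted wh-phrase "who", at word 1.
(The other dependency links word 9 to a gap after word 10.)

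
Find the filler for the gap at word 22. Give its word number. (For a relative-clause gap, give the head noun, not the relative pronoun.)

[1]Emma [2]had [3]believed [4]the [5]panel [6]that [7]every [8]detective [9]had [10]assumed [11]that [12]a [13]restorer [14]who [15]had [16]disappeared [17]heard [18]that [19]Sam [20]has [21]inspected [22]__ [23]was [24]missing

5

The gap at 22 is the object of "inspected", inside a relative clause.
The relative pronoun is "that" (word 6); it is bound by the head noun immediately before it.
Its filler is the head noun "panel", at word 5.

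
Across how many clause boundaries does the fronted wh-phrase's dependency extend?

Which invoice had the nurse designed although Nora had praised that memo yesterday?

"which invoice" originates inside the matrix clause — no clause boundary is crossed.

0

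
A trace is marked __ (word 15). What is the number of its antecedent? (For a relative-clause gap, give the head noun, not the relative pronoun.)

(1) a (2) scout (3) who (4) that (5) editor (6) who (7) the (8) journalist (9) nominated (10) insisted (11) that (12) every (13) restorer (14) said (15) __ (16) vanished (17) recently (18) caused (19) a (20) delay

2

The gap at 15 is the subject of "vanished", inside a relative clause.
The relative pronoun is "who" (word 3); it is bound by the head noun immediately before it.
Its filler is the head noun "scout", at word 2.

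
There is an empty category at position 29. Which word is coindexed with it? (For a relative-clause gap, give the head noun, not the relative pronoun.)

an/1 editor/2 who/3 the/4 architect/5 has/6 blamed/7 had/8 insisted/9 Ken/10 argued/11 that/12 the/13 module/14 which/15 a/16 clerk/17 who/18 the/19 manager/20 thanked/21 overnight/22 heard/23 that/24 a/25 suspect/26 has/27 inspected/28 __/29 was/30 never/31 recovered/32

14

The gap at 29 is the object of "inspected", inside a relative clause.
The relative pronoun is "which" (word 15); it is bound by the head noun immediately before it.
Its filler is the head noun "module", at word 14.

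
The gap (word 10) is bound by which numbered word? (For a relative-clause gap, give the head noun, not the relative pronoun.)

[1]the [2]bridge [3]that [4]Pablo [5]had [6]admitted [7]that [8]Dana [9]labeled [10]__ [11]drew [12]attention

The gap at 10 is the object of "labeled", inside a relative clause.
The relative pronoun is "that" (word 3); it is bound by the head noun immediately before it.
Its filler is the head noun "bridge", at word 2.

2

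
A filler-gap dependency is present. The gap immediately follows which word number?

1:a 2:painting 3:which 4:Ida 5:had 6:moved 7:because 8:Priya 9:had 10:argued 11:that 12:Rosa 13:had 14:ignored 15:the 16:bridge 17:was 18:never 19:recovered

The displaced element is "a painting" (word 2).
It functions as the direct object of "moved", so the gap sits immediately after word 6 ("moved").
Base order: Ida had moved a painting because Priya had argued that Rosa had ignored the bridge.

6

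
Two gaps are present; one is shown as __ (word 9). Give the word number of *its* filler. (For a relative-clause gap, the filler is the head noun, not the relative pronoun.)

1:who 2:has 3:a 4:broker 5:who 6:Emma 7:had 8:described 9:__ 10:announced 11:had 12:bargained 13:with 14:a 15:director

4

The marked gap is inside the relative clause, the direct object of "described".
Its filler is the head noun "broker" (via "who"), at word 4.
(The other dependency links word 1 to a gap after word 10.)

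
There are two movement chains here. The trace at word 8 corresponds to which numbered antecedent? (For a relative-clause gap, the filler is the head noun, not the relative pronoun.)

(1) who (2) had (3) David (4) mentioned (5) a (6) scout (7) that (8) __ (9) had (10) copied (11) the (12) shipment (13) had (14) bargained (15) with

6

The marked gap is inside the relative clause, the subject of "copied".
Its filler is the head noun "scout" (via "that"), at word 6.
(The other dependency links word 1 to a gap after word 15.)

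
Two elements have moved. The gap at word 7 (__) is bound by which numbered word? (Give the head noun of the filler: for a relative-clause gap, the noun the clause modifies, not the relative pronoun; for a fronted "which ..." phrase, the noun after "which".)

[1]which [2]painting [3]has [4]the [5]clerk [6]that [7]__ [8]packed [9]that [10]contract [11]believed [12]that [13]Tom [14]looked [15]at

5

The marked gap is inside the relative clause, the subject of "packed".
Its filler is the head noun "clerk" (via "that"), at word 5.
(The other dependency links word 2 to a gap after word 15.)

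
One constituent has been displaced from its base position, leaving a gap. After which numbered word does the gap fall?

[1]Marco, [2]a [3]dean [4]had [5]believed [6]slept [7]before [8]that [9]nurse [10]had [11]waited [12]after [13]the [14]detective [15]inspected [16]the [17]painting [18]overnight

5

The displaced element is "Marco" (word 1).
It is linked across 1 clause boundary (Ø).
It functions as the subject of "slept", so the gap sits immediately after word 5 ("believed").
Base order: A dean had believed that Marco slept before that nurse had waited after the detective inspected the painting overnight.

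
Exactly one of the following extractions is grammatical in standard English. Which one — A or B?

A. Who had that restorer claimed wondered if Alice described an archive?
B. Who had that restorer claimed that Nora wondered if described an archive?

A

In B, the wh-phrase is extracted from inside a wh-island (introduced by "if"), which blocks movement.
In A, the extraction path crosses only that-complement boundaries, which are transparent.
So A is grammatical.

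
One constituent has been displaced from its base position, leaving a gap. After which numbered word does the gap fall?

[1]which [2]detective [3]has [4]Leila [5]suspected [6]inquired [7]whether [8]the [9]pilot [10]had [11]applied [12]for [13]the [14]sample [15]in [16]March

The displaced element is "which detective" (word 2).
It is linked across 1 clause boundary (Ø).
It functions as the subject of "inquired", so the gap sits immediately after word 5 ("suspected").
Base order: Leila has suspected that which detective inquired whether the pilot had applied for the sample in March.

5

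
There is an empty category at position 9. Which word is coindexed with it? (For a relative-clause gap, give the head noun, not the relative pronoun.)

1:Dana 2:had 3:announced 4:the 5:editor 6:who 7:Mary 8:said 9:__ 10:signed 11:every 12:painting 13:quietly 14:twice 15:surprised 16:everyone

The gap at 9 is the subject of "signed", inside a relative clause.
The relative pronoun is "who" (word 6); it is bound by the head noun immediately before it.
Its filler is the head noun "editor", at word 5.

5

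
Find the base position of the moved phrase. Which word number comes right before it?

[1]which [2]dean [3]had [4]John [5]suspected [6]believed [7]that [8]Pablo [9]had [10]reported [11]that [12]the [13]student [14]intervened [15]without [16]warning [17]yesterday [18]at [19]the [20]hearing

The displaced element is "which dean" (word 2).
It is linked across 1 clause boundary (Ø).
It functions as the subject of "believed", so the gap sits immediately after word 5 ("suspected").
Base order: John had suspected that which dean believed that Pablo had reported that the student intervened without warning yesterday at the hearing.

5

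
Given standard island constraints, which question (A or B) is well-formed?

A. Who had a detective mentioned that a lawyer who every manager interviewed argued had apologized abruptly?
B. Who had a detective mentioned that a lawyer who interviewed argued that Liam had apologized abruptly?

In B, the wh-phrase is extracted from inside a complex-NP island (relative clause) (introduced by "who"), which blocks movement.
In A, the extraction path crosses only that-complement boundaries, which are transparent.
So A is grammatical.

A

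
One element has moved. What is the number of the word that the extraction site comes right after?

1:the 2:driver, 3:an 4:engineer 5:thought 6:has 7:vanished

The displaced element is "the driver" (word 2).
It is linked across 1 clause boundary (Ø).
It functions as the subject of "vanished", so the gap sits immediately after word 5 ("thought").
Base order: An engineer thought that the driver has vanished.

5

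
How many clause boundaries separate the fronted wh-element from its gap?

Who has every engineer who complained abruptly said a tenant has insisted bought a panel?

2

"who" is extracted from the subject of "bought".
Boundaries crossed, outermost first: [Ø], [Ø] — 2 in total.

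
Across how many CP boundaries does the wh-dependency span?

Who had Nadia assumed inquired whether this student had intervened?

1

"who" is extracted from the subject of "inquired".
Boundaries crossed, outermost first: [Ø] — 1 in total.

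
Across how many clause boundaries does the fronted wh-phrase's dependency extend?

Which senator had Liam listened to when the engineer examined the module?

0

"which senator" originates inside the matrix clause — no clause boundary is crossed.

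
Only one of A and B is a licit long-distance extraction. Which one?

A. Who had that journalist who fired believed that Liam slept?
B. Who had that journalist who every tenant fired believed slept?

In A, the wh-phrase is extracted from inside a complex-NP island (relative clause) (introduced by "who"), which blocks movement.
In B, the extraction path crosses only that-complement boundaries, which are transparent.
So B is grammatical.

B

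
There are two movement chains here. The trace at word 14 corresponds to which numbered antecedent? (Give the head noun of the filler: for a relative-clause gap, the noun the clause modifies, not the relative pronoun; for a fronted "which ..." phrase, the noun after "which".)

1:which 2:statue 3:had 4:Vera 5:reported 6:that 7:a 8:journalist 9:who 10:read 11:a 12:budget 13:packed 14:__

The marked gap is the direct object of "packed".
Its filler is the fronted wh-phrase "which statue", at word 2.
(The other dependency links word 8 to a gap after word 9.)

2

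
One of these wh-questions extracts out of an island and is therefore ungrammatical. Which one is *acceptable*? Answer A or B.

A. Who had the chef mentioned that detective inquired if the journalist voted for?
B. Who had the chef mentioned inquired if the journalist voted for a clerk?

In A, the wh-phrase is extracted from inside a wh-island (introduced by "if"), which blocks movement.
In B, the extraction path crosses only that-complement boundaries, which are transparent.
So B is grammatical.

B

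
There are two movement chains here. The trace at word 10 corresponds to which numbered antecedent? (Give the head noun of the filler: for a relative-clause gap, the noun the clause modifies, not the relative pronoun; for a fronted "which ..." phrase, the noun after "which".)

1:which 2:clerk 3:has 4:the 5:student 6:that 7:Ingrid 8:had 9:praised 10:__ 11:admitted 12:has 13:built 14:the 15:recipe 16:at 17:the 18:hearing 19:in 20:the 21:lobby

5

The marked gap is inside the relative clause, the direct object of "praised".
Its filler is the head noun "student" (via "that"), at word 5.
(The other dependency links word 2 to a gap after word 11.)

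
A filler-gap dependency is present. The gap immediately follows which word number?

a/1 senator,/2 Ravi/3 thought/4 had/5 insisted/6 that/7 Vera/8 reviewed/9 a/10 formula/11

4

The displaced element is "a senator" (word 2).
It is linked across 1 clause boundary (Ø).
It functions as the subject of "insisted", so the gap sits immediately after word 4 ("thought").
Base order: Ravi thought that a senator had insisted that Vera reviewed a formula.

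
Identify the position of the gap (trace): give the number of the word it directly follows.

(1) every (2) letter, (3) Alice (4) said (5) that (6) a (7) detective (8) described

8

The displaced element is "every letter" (word 2).
It is linked across 1 clause boundary (that).
It functions as the direct object of "described", so the gap sits immediately after word 8 ("described").
Base order: Alice said that a detective described every letter.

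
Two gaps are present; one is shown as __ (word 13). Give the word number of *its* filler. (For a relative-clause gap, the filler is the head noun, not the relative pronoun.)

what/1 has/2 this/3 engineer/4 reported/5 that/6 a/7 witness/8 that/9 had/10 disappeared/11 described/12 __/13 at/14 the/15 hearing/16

The marked gap is the direct object of "described".
Its filler is the fronted wh-phrase "what", at word 1.
(The other dependency links word 8 to a gap after word 9.)

1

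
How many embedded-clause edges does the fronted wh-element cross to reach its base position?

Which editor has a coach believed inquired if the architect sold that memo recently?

"which editor" is extracted from the subject of "inquired".
Boundaries crossed, outermost first: [Ø] — 1 in total.

1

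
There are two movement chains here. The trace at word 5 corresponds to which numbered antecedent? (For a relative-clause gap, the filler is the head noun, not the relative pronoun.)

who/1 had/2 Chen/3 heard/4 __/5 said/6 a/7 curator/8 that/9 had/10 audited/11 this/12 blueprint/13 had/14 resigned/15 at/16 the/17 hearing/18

The marked gap is the subject of "said".
Its filler is the fronted wh-phrase "who", at word 1.
(The other dependency links word 8 to a gap after word 9.)

1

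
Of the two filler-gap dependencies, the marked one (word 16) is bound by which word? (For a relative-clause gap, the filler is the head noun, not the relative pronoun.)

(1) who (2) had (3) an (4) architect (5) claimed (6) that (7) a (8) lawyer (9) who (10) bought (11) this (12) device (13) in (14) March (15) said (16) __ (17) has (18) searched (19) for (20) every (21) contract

The marked gap is the subject of "searched".
Its filler is the fronted wh-phrase "who", at word 1.
(The other dependency links word 8 to a gap after word 9.)

1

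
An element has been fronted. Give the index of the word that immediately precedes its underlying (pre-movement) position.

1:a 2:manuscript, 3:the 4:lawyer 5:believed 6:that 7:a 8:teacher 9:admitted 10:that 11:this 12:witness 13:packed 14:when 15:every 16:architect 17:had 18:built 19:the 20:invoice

The displaced element is "a manuscript" (word 2).
It is linked across 2 clause boundaries (that → that).
It functions as the direct object of "packed", so the gap sits immediately after word 13 ("packed").
Base order: The lawyer believed that a teacher admitted that this witness packed a manuscript when every architect had built the invoice.

13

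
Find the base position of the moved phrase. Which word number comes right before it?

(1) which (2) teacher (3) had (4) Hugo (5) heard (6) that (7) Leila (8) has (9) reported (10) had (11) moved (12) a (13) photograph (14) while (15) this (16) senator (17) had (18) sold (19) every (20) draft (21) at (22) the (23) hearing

9

The displaced element is "which teacher" (word 2).
It is linked across 2 clause boundaries (that → Ø).
It functions as the subject of "moved", so the gap sits immediately after word 9 ("reported").
Base order: Hugo had heard that Leila has reported that which teacher had moved a photograph while this senator had sold every draft at the hearing.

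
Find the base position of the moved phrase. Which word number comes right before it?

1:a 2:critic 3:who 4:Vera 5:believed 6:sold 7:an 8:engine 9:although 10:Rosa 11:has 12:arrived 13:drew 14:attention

5

The displaced element is "a critic" (word 2).
It is linked across 1 clause boundary (Ø).
It functions as the subject of "sold", so the gap sits immediately after word 5 ("believed").
Base order: Vera believed that a critic sold an engine although Rosa has arrived.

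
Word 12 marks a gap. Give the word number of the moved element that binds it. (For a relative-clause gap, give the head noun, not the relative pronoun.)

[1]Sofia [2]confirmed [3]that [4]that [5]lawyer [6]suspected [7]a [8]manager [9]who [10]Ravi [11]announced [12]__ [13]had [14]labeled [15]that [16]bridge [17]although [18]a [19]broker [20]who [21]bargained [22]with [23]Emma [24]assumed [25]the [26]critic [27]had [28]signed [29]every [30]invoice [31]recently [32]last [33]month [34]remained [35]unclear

The gap at 12 is the subject of "labeled", inside a relative clause.
The relative pronoun is "who" (word 9); it is bound by the head noun immediately before it.
Its filler is the head noun "manager", at word 8.

8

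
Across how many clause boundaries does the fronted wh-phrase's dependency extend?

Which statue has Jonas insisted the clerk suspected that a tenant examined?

2

"which statue" is extracted from the object of "examined".
Boundaries crossed, outermost first: [Ø], [that] — 2 in total.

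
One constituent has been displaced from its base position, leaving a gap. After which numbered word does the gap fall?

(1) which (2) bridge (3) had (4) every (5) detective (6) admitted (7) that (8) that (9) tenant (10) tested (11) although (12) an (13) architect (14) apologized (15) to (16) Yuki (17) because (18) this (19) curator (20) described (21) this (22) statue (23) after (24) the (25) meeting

The displaced element is "which bridge" (word 2).
It is linked across 1 clause boundary (that).
It functions as the direct object of "tested", so the gap sits immediately after word 10 ("tested").
Base order: Every detective had admitted that that tenant tested which bridge although an architect apologized to Yuki because this curator described this statue after the meeting.

10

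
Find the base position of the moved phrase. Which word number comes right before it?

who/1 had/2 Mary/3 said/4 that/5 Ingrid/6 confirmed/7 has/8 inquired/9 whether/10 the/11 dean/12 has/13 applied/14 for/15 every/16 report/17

The displaced element is "who" (word 1).
It is linked across 2 clause boundaries (that → Ø).
It functions as the subject of "inquired", so the gap sits immediately after word 7 ("confirmed").
Base order: Mary had said that Ingrid confirmed that who has inquired whether the dean has applied for every report.

7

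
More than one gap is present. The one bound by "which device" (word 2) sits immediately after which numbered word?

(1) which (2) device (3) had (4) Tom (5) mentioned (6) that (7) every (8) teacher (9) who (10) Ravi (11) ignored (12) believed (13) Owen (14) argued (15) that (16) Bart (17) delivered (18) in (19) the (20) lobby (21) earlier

The displaced element is "which device" (word 2).
It is linked across 3 clause boundaries (that → Ø → that).
It functions as the direct object of "delivered", so the gap sits immediately after word 17 ("delivered").
Base order: Tom had mentioned that every teacher who Ravi ignored believed Owen argued that Bart delivered which device in the lobby earlier.

17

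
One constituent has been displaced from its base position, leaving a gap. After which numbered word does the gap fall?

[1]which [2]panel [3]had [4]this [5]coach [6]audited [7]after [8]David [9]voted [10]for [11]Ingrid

6

The displaced element is "which panel" (word 2).
It functions as the direct object of "audited", so the gap sits immediately after word 6 ("audited").
Base order: This coach had audited which panel after David voted for Ingrid.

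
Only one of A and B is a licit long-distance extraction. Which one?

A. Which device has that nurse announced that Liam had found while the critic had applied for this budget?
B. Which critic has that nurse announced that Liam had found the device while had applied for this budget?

A

In B, the wh-phrase is extracted from inside an adjunct island (introduced by "while"), which blocks movement.
In A, the extraction path crosses only that-complement boundaries, which are transparent.
So A is grammatical.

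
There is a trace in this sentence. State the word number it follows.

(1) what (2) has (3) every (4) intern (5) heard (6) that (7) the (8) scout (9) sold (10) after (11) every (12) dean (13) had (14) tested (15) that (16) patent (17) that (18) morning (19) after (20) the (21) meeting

9

The displaced element is "what" (word 1).
It is linked across 1 clause boundary (that).
It functions as the direct object of "sold", so the gap sits immediately after word 9 ("sold").
Base order: Every intern has heard that the scout sold what after every dean had tested that patent that morning after the meeting.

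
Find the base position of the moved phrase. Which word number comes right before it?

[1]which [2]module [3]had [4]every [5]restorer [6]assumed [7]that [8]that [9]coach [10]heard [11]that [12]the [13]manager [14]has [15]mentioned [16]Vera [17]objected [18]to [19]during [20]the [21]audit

18

The displaced element is "which module" (word 2).
It is linked across 3 clause boundaries (that → that → Ø).
It functions as the object of the preposition "to" of "objected", so the gap sits immediately after word 18 ("to").
Base order: Every restorer had assumed that that coach heard that the manager has mentioned Vera objected to which module during the audit.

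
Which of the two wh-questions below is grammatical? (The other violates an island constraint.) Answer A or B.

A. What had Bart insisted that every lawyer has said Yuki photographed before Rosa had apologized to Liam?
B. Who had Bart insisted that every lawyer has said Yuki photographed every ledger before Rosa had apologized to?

In B, the wh-phrase is extracted from inside an adjunct island (introduced by "before"), which blocks movement.
In A, the extraction path crosses only that-complement boundaries, which are transparent.
So A is grammatical.

A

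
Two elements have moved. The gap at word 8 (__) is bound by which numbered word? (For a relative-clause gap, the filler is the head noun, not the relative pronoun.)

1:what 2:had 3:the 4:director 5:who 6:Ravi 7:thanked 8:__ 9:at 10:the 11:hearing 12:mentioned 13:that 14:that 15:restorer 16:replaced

The marked gap is inside the relative clause, the direct object of "thanked".
Its filler is the head noun "director" (via "who"), at word 4.
(The other dependency links word 1 to a gap after word 16.)

4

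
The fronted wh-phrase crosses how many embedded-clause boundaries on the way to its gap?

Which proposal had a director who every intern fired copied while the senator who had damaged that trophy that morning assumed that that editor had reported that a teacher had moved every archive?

0

"which proposal" originates inside the matrix clause — no clause boundary is crossed.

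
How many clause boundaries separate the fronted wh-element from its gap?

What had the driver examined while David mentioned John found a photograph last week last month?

"what" originates inside the matrix clause — no clause boundary is crossed.

0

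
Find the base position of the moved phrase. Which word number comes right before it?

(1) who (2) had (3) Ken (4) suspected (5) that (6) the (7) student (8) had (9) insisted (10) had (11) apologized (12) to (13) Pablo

9

The displaced element is "who" (word 1).
It is linked across 2 clause boundaries (that → Ø).
It functions as the subject of "apologized", so the gap sits immediately after word 9 ("insisted").
Base order: Ken had suspected that the student had insisted that who had apologized to Pablo.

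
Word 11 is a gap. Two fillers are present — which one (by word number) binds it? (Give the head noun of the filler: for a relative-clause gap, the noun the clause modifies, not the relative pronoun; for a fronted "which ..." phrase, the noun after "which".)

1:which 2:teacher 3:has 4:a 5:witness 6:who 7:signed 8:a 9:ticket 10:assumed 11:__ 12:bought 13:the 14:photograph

The marked gap is the subject of "bought".
Its filler is the fronted wh-phrase "which teacher", at word 2.
(The other dependency links word 5 to a gap after word 6.)

2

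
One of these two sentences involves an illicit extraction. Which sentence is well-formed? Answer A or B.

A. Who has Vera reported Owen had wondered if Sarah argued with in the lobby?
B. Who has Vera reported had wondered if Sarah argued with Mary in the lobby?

B

In A, the wh-phrase is extracted from inside a wh-island (introduced by "if"), which blocks movement.
In B, the extraction path crosses only that-complement boundaries, which are transparent.
So B is grammatical.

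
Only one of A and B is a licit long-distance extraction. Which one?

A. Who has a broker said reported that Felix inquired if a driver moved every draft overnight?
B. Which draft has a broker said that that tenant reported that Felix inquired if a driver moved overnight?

A

In B, the wh-phrase is extracted from inside a wh-island (introduced by "if"), which blocks movement.
In A, the extraction path crosses only that-complement boundaries, which are transparent.
So A is grammatical.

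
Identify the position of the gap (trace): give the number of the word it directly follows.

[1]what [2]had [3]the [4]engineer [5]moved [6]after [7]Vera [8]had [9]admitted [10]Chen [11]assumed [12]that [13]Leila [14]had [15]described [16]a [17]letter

The displaced element is "what" (word 1).
It functions as the direct object of "moved", so the gap sits immediately after word 5 ("moved").
Base order: The engineer had moved what after Vera had admitted Chen assumed that Leila had described a letter.

5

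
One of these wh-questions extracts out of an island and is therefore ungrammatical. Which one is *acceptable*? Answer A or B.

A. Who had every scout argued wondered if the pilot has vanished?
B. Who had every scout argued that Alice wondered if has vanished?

A

In B, the wh-phrase is extracted from inside a wh-island (introduced by "if"), which blocks movement.
In A, the extraction path crosses only that-complement boundaries, which are transparent.
So A is grammatical.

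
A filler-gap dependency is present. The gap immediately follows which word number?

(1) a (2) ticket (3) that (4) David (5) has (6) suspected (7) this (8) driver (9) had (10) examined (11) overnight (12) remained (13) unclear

The displaced element is "a ticket" (word 2).
It is linked across 1 clause boundary (Ø).
It functions as the direct object of "examined", so the gap sits immediately after word 10 ("examined").
Base order: David has suspected this driver had examined a ticket overnight.

10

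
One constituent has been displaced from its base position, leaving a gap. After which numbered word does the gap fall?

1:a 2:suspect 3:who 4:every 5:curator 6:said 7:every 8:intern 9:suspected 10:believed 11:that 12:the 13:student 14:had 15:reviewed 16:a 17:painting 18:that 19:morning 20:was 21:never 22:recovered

The displaced element is "a suspect" (word 2).
It is linked across 2 clause boundaries (Ø → Ø).
It functions as the subject of "believed", so the gap sits immediately after word 9 ("suspected").
Base order: Every curator said every intern suspected a suspect believed that the student had reviewed a painting that morning.

9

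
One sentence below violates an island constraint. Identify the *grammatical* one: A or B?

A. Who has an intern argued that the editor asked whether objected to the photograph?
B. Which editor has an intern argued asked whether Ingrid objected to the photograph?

In A, the wh-phrase is extracted from inside a wh-island (introduced by "whether"), which blocks movement.
In B, the extraction path crosses only that-complement boundaries, which are transparent.
So B is grammatical.

B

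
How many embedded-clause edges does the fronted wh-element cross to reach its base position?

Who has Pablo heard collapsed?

1

"who" is extracted from the subject of "collapsed".
Boundaries crossed, outermost first: [Ø] — 1 in total.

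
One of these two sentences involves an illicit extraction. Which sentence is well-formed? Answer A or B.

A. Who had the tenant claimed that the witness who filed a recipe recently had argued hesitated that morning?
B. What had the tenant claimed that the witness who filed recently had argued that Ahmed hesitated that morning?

A

In B, the wh-phrase is extracted from inside a complex-NP island (relative clause) (introduced by "who"), which blocks movement.
In A, the extraction path crosses only that-complement boundaries, which are transparent.
So A is grammatical.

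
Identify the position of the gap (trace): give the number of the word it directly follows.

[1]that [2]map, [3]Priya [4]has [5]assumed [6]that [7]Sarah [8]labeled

The displaced element is "that map" (word 2).
It is linked across 1 clause boundary (that).
It functions as the direct object of "labeled", so the gap sits immediately after word 8 ("labeled").
Base order: Priya has assumed that Sarah labeled that map.

8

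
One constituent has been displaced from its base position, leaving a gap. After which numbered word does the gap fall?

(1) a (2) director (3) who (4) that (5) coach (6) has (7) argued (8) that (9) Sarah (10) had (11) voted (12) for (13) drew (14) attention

12

The displaced element is "a director" (word 2).
It is linked across 1 clause boundary (that).
It functions as the object of the preposition "for" of "voted", so the gap sits immediately after word 12 ("for").
Base order: That coach has argued that Sarah had voted for a director.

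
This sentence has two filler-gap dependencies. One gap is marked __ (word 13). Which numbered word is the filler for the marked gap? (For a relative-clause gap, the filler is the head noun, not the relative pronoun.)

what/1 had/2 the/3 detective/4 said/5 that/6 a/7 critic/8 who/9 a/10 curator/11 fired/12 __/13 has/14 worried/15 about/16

The marked gap is inside the relative clause, the direct object of "fired".
Its filler is the head noun "critic" (via "who"), at word 8.
(The other dependency links word 1 to a gap after word 16.)

8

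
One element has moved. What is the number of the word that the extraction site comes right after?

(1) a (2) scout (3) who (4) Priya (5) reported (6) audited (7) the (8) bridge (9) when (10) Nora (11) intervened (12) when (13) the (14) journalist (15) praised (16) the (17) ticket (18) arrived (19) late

The displaced element is "a scout" (word 2).
It is linked across 1 clause boundary (Ø).
It functions as the subject of "audited", so the gap sits immediately after word 5 ("reported").
Base order: Priya reported that a scout audited the bridge when Nora intervened when the journalist praised the ticket.

5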